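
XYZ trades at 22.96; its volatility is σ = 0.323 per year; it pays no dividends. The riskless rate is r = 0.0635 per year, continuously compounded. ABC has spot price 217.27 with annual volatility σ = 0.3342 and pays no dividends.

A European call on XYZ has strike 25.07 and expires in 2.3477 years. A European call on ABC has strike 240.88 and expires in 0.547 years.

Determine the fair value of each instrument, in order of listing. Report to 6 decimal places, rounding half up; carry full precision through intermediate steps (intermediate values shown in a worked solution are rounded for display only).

price(XYZ call K=25.07) = 5.067860
price(ABC call K=240.88) = 15.271101

[XYZ call K=25.07]
σ√T = 0.323·√2.3477 = 0.494907
d₁ = (ln(S/K) + (r+σ²/2)T) / (σ√T) = (ln(22.96/25.07) + (0.0635+0.323²/2)·2.3477) / 0.494907 = (-0.087918 + 0.271546) / 0.494907 = 0.371034
d₂ = d₁ − σ√T = 0.371034 − 0.494907 = -0.123874
e^{−rT} = 0.861501
N(d₁) = 0.644694,  N(d₂) = 0.450708
price = S·N(d₁) − K·e^{−rT}·N(d₂) = 14.802168 − 9.734308 = 5.067860
[ABC call K=240.88]
σ√T = 0.3342·√0.547 = 0.247172
d₁ = (ln(S/K) + (r+σ²/2)T) / (σ√T) = (ln(217.27/240.88) + (0.0635+0.3342²/2)·0.547) / 0.247172 = (-0.103158 + 0.065282) / 0.247172 = -0.153239
d₂ = d₁ − σ√T = -0.153239 − 0.247172 = -0.400411
e^{−rT} = 0.965862
N(d₁) = 0.439105,  N(d₂) = 0.344427
price = S·N(d₁) − K·e^{−rT}·N(d₂) = 95.404327 − 80.133226 = 15.271101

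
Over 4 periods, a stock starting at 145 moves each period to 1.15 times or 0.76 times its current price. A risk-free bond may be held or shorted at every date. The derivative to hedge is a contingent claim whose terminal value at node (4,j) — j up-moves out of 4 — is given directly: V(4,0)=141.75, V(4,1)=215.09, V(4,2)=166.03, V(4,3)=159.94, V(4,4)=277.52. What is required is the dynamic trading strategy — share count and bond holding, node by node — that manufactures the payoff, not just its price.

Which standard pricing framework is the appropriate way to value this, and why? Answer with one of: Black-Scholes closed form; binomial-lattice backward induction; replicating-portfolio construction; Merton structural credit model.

Key observation: the task asks for the hedge itself — share and bond holdings at every node of the 4-period tree on spot 145 with factors 1.15/0.76 — which is exactly what the replicating-portfolio construction produces.

framework: replicating-portfolio construction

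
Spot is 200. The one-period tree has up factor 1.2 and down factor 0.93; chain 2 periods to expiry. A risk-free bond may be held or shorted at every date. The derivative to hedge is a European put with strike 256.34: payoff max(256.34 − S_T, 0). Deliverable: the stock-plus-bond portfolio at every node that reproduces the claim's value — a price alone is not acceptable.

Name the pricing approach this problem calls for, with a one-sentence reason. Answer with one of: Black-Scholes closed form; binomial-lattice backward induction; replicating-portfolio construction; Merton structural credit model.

framework: replicating-portfolio construction

Key observation: the deliverable is the dynamic trading strategy on the 2-step tree (spot 200, moves 1.2 and 0.93), so the valuation must go through the node-by-node replicating-portfolio solve.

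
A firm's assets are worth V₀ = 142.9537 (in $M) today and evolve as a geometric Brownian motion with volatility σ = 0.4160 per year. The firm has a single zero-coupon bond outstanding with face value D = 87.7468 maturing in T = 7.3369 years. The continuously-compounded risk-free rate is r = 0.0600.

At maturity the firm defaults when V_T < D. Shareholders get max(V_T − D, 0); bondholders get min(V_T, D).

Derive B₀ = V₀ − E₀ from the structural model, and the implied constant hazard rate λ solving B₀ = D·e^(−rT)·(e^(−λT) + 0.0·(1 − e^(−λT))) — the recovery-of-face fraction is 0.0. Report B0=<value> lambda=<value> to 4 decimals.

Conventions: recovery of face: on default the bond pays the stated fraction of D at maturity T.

B0=45.8746 lambda=0.0284

Work the structural quantities from V₀ = 142.9537 against face 87.7468:
d₁ = [ln(V₀/D) + (r + σ²/2)T] / (σ√T)
   = [ln(142.9537/87.7468) + (0.0600 + 0.5·0.4160²)·7.3369] / (0.4160·√7.3369)
   = [0.488065 + 1.075061] / 1.126807 = 1.387217
d₂ = d₁ − σ√T = 1.387217 − 1.126807 = 0.260410
N(d₁) = 0.917312,  N(d₂) = 0.602726,  e^(−rT) = 0.643899
E₀ = V₀·N(d₁) − D·e^(−rT)·N(d₂)
   = 142.9537·0.917312 − 87.7468·0.643899·0.602726 = 97.079120
B₀ = V₀ − E₀ = 142.9537 − 97.079120 = 45.874580
e^(−λT) = (B₀·e^(rT)/D − 0)/(1 − 0) = (45.8746·1.553040/87.7468 − 0)/1 = 0.81193921
λ = −ln(0.81193921)/7.3369 = 0.028395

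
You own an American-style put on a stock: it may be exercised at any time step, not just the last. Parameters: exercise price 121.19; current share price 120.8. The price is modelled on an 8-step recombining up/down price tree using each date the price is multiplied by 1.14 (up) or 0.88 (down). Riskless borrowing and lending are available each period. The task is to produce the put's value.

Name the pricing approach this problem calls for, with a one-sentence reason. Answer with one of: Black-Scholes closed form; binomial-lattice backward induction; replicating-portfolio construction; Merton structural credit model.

framework: binomial-lattice backward induction

Key observation: with exercise allowed before expiry on a discrete up/down model (8 steps from spot 120.8), the strike-121.19 put's value must be rolled back through the tree testing early exercise at each node.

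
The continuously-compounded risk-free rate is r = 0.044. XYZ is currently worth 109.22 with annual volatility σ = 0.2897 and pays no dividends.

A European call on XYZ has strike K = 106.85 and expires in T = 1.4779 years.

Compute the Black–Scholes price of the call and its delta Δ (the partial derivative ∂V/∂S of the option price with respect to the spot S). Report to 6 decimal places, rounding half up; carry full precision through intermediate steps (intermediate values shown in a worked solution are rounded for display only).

price = 19.618294
Δ = 0.663861

σ√T = 0.2897·√1.4779 = 0.352185
d₁ = (ln(S/K) + (r+σ²/2)T) / (σ√T) = (ln(109.22/106.85) + (0.044+0.2897²/2)·1.4779) / 0.352185 = (0.021938 + 0.127045) / 0.352185 = 0.423025
d₂ = d₁ − σ√T = 0.423025 − 0.352185 = 0.070840
e^{−rT} = 0.937042
N(d₁) = 0.663861,  N(d₂) = 0.528237
Call price V = S·N(d₁) − K·e^{−rT}·N(d₂) = 72.506939 − 52.888644 = 19.618294
Δ = N(d₁) = 0.663861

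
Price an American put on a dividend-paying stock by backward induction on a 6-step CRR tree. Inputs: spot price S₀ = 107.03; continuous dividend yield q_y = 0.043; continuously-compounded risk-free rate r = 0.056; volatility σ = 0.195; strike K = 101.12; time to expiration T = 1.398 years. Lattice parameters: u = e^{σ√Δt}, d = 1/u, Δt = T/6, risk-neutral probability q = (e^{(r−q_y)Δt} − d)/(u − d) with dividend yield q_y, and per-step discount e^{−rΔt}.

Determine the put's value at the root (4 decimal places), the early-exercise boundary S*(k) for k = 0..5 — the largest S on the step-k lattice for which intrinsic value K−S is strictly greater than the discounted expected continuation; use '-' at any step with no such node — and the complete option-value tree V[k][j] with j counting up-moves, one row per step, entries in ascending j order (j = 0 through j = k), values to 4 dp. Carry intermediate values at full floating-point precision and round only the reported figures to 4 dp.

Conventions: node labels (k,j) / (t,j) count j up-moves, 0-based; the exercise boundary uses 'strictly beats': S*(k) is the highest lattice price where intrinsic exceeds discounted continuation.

Δt=0.23300  u=1.09870  d=0.91017  q=0.49258  discount=0.98704
step 6 (expiry): payoffs max(K−S,0) = 40.2738 27.6702 12.4558 0.0000 0.0000 0.0000 0.0000
step 5: (k=5,j=0): S=66.8516, K−S=34.2684, hold=33.6240 ⇒ V=34.2684 exercise | (k=5,j=1): S=80.6992, K−S=20.4208, hold=19.9144 ⇒ V=20.4208 exercise | (k=5,j=2): S=97.4152, K−S=3.7048, hold=6.2384 ⇒ V=6.2384 continue | (k=5,j=3): S=117.5937, K−S=0.0000, hold=0.0000 ⇒ V=0.0000 continue | (k=5,j=4): S=141.9520, K−S=0.0000, hold=0.0000 ⇒ V=0.0000 continue | (k=5,j=5): S=171.3558, K−S=0.0000, hold=0.0000 ⇒ V=0.0000 continue  boundary S*=80.6992
step 4: (k=4,j=0): S=73.4498, K−S=27.6702, hold=27.0915 ⇒ V=27.6702 exercise | (k=4,j=1): S=88.6642, K−S=12.4558, hold=13.2607 ⇒ V=13.2607 continue | (k=4,j=2): S=107.0300, K−S=0.0000, hold=3.1245 ⇒ V=3.1245 continue | (k=4,j=3): S=129.2001, K−S=0.0000, hold=0.0000 ⇒ V=0.0000 continue | (k=4,j=4): S=155.9625, K−S=0.0000, hold=0.0000 ⇒ V=0.0000 continue  boundary S*=73.4498
step 3: (k=3,j=0): S=80.6992, K−S=20.4208, hold=20.3057 ⇒ V=20.4208 exercise | (k=3,j=1): S=97.4152, K−S=3.7048, hold=8.1607 ⇒ V=8.1607 continue | (k=3,j=2): S=117.5937, K−S=0.0000, hold=1.5649 ⇒ V=1.5649 continue | (k=3,j=3): S=141.9520, K−S=0.0000, hold=0.0000 ⇒ V=0.0000 continue  boundary S*=80.6992
step 2: (k=2,j=0): S=88.6642, K−S=12.4558, hold=14.1953 ⇒ V=14.1953 continue | (k=2,j=1): S=107.0300, K−S=0.0000, hold=4.8481 ⇒ V=4.8481 continue | (k=2,j=2): S=129.2001, K−S=0.0000, hold=0.7838 ⇒ V=0.7838 continue  boundary S*=-
step 1: (k=1,j=0): S=97.4152, K−S=3.7048, hold=9.4667 ⇒ V=9.4667 continue | (k=1,j=1): S=117.5937, K−S=0.0000, hold=2.8092 ⇒ V=2.8092 continue  boundary S*=-
step 0: (k=0,j=0): S=107.0300, K−S=0.0000, hold=6.1072 ⇒ V=6.1072 continue  boundary S*=-

price = 6.1072
boundary = - - - 80.6992 73.4498 80.6992
tree:
6.1072
9.4667 2.8092
14.1953 4.8481 0.7838
20.4208 8.1607 1.5649 0.0000
27.6702 13.2607 3.1245 0.0000 0.0000
34.2684 20.4208 6.2384 0.0000 0.0000 0.0000
40.2738 27.6702 12.4558 0.0000 0.0000 0.0000 0.0000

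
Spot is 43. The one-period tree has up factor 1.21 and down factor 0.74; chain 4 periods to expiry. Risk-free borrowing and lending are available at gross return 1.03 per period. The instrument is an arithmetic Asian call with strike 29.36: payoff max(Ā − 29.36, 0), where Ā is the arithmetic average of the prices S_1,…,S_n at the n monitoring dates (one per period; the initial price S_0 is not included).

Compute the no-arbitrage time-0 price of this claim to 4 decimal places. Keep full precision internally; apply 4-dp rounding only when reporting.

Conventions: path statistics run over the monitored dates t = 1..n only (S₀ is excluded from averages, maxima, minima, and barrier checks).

price = 15.5010

Set p* = 0.6170 (from d < R < u); the path-dependent value is the discounted p*-expectation over all price paths.
Enumerate all 2^4 = 16 price paths (U = up ×1.21, D = down ×0.74); each path with k up-moves has probability p*^k·(1−p*)^(4−k).
DDDD: Ā=21.4214, payoff=0.0000, prob=0.021513
UDDD: Ā=35.0269, payoff=5.6669, prob=0.034660
DUDD: Ā=29.9744, payoff=0.6144, prob=0.034660
UUDD: Ā=49.0122, payoff=19.6522, prob=0.055841
DDUD: Ā=26.2356, payoff=0.0000, prob=0.034660
UDUD: Ā=42.8987, payoff=13.5387, prob=0.055841
DUUD: Ā=37.8462, payoff=8.4862, prob=0.055841
UUUD: Ā=61.8836, payoff=32.5236, prob=0.089965
DDDU: Ā=23.4688, payoff=0.0000, prob=0.034660
UDDU: Ā=38.3747, payoff=9.0147, prob=0.055841
DUDU: Ā=33.3222, payoff=3.9622, prob=0.055841
UUDU: Ā=54.4863, payoff=25.1263, prob=0.089965
DDUU: Ā=29.5833, payoff=0.2233, prob=0.055841
UDUU: Ā=48.3727, payoff=19.0127, prob=0.089965
DUUU: Ā=43.3202, payoff=13.9602, prob=0.089965
UUUU: Ā=70.8344, payoff=41.4744, prob=0.144944
Price = Σ prob·payoff / R^4 = 17.446470 / 1.125509 = 15.5010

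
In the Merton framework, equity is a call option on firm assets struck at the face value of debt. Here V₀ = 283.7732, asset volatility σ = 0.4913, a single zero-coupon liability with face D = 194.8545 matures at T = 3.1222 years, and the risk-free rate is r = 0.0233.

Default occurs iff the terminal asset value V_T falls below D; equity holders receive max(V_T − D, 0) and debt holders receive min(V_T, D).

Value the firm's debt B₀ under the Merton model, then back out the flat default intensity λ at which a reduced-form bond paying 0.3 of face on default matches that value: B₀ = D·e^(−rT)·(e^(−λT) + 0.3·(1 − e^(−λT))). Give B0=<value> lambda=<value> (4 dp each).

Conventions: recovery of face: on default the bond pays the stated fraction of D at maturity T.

Apply the equity-as-call identities (strike 194.8545, horizon 3.1222 years):
d₁ = [ln(V₀/D) + (r + σ²/2)T] / (σ√T)
   = [ln(283.7732/194.8545) + (0.0233 + 0.5·0.4913²)·3.1222] / (0.4913·√3.1222)
   = [0.375922 + 0.449559] / 0.868115 = 0.950889
d₂ = d₁ − σ√T = 0.950889 − 0.868115 = 0.082775
N(d₁) = 0.829170,  N(d₂) = 0.532985,  e^(−rT) = 0.929836
E₀ = V₀·N(d₁) − D·e^(−rT)·N(d₂)
   = 283.7732·0.829170 − 194.8545·0.929836·0.532985 = 138.728557
B₀ = V₀ − E₀ = 283.7732 − 138.728557 = 145.044643
e^(−λT) = (B₀·e^(rT)/D − 0.3)/(1 − 0.3) = (145.0446·1.075459/194.8545 − 0.3)/0.7 = 0.71506194
λ = −ln(0.71506194)/3.1222 = 0.107420

B0=145.0446 lambda=0.1074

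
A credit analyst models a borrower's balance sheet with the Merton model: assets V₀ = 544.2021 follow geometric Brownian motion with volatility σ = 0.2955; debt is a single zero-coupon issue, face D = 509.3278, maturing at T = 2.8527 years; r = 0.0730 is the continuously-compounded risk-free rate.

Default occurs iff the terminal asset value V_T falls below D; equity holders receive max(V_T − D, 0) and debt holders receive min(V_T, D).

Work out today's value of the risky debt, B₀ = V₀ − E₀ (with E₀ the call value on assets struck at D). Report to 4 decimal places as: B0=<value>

Equity is a call on the firm's assets struck at D = 509.3278:
d₁ = [ln(V₀/D) + (r + σ²/2)T] / (σ√T)
   = [ln(544.2021/509.3278) + (0.0730 + 0.5·0.2955²)·2.8527] / (0.2955·√2.8527)
   = [0.066229 + 0.332796] / 0.499098 = 0.799493
d₂ = d₁ − σ√T = 0.799493 − 0.499098 = 0.300396
N(d₁) = 0.787998,  N(d₂) = 0.618062,  e^(−rT) = 0.812006
E₀ = V₀·N(d₁) − D·e^(−rT)·N(d₂)
   = 544.2021·0.787998 − 509.3278·0.812006·0.618062 = 173.213439
B₀ = V₀ − E₀ = 544.2021 − 173.213439 = 370.988661

B0=370.9887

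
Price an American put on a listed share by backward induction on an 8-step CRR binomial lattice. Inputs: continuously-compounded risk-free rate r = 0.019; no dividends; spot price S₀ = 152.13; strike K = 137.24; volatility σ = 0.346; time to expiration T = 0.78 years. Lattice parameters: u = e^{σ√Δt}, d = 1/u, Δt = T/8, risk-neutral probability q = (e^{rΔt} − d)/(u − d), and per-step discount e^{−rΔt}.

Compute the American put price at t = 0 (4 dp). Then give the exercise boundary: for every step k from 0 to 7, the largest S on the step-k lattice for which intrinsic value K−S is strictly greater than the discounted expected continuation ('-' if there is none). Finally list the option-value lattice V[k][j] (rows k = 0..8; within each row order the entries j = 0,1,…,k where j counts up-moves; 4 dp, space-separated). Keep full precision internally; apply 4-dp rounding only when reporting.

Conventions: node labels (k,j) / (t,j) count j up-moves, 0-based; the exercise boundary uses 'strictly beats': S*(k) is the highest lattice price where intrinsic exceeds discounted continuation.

Δt=0.09750, u=1.11409, d=0.89759, q=0.48158, disc=e^(-rΔt)=0.99815
k=8 terminal: V=max(K-S,0) → 73.1411 57.6805 38.4910 14.6729 0.0000 0.0000 0.0000 0.0000 0.0000
k=7: j=0 S=71.4120 intr=65.8280 cont=65.5740 V=65.8280[EX]; j=1 S=88.6364 intr=48.6036 cont=48.3496 V=48.6036[EX]; j=2 S=110.0154 intr=27.2246 cont=26.9706 V=27.2246[EX]; j=3 S=136.5508 intr=0.6892 cont=7.5926 V=7.5926[hold]; j=4 S=169.4866 intr=0.0000 cont=0.0000 V=0.0000[hold]; j=5 S=210.3664 intr=0.0000 cont=0.0000 V=0.0000[hold]; j=6 S=261.1063 intr=0.0000 cont=0.0000 V=0.0000[hold]; j=7 S=324.0846 intr=0.0000 cont=0.0000 V=0.0000[hold]  S*(7)=110.0154
k=6: j=0 S=79.5595 intr=57.6805 cont=57.4265 V=57.6805[EX]; j=1 S=98.7490 intr=38.4910 cont=38.2370 V=38.4910[EX]; j=2 S=122.5671 intr=14.6729 cont=17.7373 V=17.7373[hold]; j=3 S=152.1300 intr=0.0000 cont=3.9289 V=3.9289[hold]; j=4 S=188.8234 intr=0.0000 cont=0.0000 V=0.0000[hold]; j=5 S=234.3672 intr=0.0000 cont=0.0000 V=0.0000[hold]; j=6 S=290.8961 intr=0.0000 cont=0.0000 V=0.0000[hold]  S*(6)=98.7490
k=5: j=0 S=88.6364 intr=48.6036 cont=48.3496 V=48.6036[EX]; j=1 S=110.0154 intr=27.2246 cont=28.4437 V=28.4437[hold]; j=2 S=136.5508 intr=0.6892 cont=11.0669 V=11.0669[hold]; j=3 S=169.4866 intr=0.0000 cont=2.0330 V=2.0330[hold]; j=4 S=210.3664 intr=0.0000 cont=0.0000 V=0.0000[hold]; j=5 S=261.1063 intr=0.0000 cont=0.0000 V=0.0000[hold]  S*(5)=88.6364
k=4: j=0 S=98.7490 intr=38.4910 cont=38.8229 V=38.8229[hold]; j=1 S=122.5671 intr=14.6729 cont=20.0382 V=20.0382[hold]; j=2 S=152.1300 intr=0.0000 cont=6.7039 V=6.7039[hold]; j=3 S=188.8234 intr=0.0000 cont=1.0520 V=1.0520[hold]; j=4 S=234.3672 intr=0.0000 cont=0.0000 V=0.0000[hold]  S*(4)=-
k=3: j=0 S=110.0154 intr=27.2246 cont=29.7215 V=29.7215[hold]; j=1 S=136.5508 intr=0.6892 cont=13.5915 V=13.5915[hold]; j=2 S=169.4866 intr=0.0000 cont=3.9747 V=3.9747[hold]; j=3 S=210.3664 intr=0.0000 cont=0.5444 V=0.5444[hold]  S*(3)=-
k=2: j=0 S=122.5671 intr=14.6729 cont=21.9129 V=21.9129[hold]; j=1 S=152.1300 intr=0.0000 cont=8.9436 V=8.9436[hold]; j=2 S=188.8234 intr=0.0000 cont=2.3184 V=2.3184[hold]  S*(2)=-
k=1: j=0 S=136.5508 intr=0.6892 cont=15.6382 V=15.6382[hold]; j=1 S=169.4866 intr=0.0000 cont=5.7424 V=5.7424[hold]  S*(1)=-
k=0: j=0 S=152.1300 intr=0.0000 cont=10.8524 V=10.8524[hold]  S*(0)=-

price = 10.8524
boundary = - - - - - 88.6364 98.7490 110.0154
tree:
10.8524
15.6382 5.7424
21.9129 8.9436 2.3184
29.7215 13.5915 3.9747 0.5444
38.8229 20.0382 6.7039 1.0520 0.0000
48.6036 28.4437 11.0669 2.0330 0.0000 0.0000
57.6805 38.4910 17.7373 3.9289 0.0000 0.0000 0.0000
65.8280 48.6036 27.2246 7.5926 0.0000 0.0000 0.0000 0.0000
73.1411 57.6805 38.4910 14.6729 0.0000 0.0000 0.0000 0.0000 0.0000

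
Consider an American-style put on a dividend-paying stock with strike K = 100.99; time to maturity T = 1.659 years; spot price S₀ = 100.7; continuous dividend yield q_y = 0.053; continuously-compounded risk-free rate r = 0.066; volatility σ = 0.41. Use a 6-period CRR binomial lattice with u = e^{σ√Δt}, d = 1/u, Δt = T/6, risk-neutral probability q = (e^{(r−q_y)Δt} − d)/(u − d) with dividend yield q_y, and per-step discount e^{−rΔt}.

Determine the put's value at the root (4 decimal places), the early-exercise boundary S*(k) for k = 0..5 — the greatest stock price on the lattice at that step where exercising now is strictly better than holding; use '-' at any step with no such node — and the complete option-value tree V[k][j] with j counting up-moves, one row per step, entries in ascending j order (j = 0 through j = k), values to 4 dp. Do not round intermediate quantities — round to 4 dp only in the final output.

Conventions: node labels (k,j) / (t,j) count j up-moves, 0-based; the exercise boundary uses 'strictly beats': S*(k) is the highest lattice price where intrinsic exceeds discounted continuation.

params: Δt=0.27650 u=1.24060 d=0.80606 q=0.45460 e^(-rΔt)=0.98192
t_6 payoffs: 73.3684 58.4783 35.5612 0.2900 0.0000 0.0000 0.0000
t_5: node(5,0) S=34.2672 payoff=66.7228 vs cont=65.3950 → 66.7228 [stop]  node(5,1) S=52.7399 payoff=48.2501 vs cont=47.1911 → 48.2501 [stop]  node(5,2) S=81.1707 payoff=19.8193 vs cont=19.1739 → 19.8193 [stop]  node(5,3) S=124.9280 payoff=0.0000 vs cont=0.1553 → 0.1553 [wait]  node(5,4) S=192.2737 payoff=0.0000 vs cont=0.0000 → 0.0000 [wait]  node(5,5) S=295.9240 payoff=0.0000 vs cont=0.0000 → 0.0000 [wait]  ⇒ S*(5)=81.1707
t_4: node(4,0) S=42.5117 payoff=58.4783 vs cont=57.2705 → 58.4783 [stop]  node(4,1) S=65.4288 payoff=35.5612 vs cont=34.6868 → 35.5612 [stop]  node(4,2) S=100.7000 payoff=0.2900 vs cont=10.6834 → 10.6834 [wait]  node(4,3) S=154.9850 payoff=0.0000 vs cont=0.0832 → 0.0832 [wait]  node(4,4) S=238.5339 payoff=0.0000 vs cont=0.0000 → 0.0000 [wait]  ⇒ S*(4)=65.4288
t_3: node(3,0) S=52.7399 payoff=48.2501 vs cont=47.1911 → 48.2501 [stop]  node(3,1) S=81.1707 payoff=19.8193 vs cont=23.8132 → 23.8132 [wait]  node(3,2) S=124.9280 payoff=0.0000 vs cont=5.7585 → 5.7585 [wait]  node(3,3) S=192.2737 payoff=0.0000 vs cont=0.0445 → 0.0445 [wait]  ⇒ S*(3)=52.7399
t_2: node(2,0) S=65.4288 payoff=35.5612 vs cont=36.4696 → 36.4696 [wait]  node(2,1) S=100.7000 payoff=0.2900 vs cont=15.3234 → 15.3234 [wait]  node(2,2) S=154.9850 payoff=0.0000 vs cont=3.1038 → 3.1038 [wait]  ⇒ S*(2)=-
t_1: node(1,0) S=81.1707 payoff=19.8193 vs cont=26.3709 → 26.3709 [wait]  node(1,1) S=124.9280 payoff=0.0000 vs cont=9.5918 → 9.5918 [wait]  ⇒ S*(1)=-
t_0: node(0,0) S=100.7000 payoff=0.2900 vs cont=18.4042 → 18.4042 [wait]  ⇒ S*(0)=-

price = 18.4042
boundary = - - - 52.7399 65.4288 81.1707
tree:
18.4042
26.3709 9.5918
36.4696 15.3234 3.1038
48.2501 23.8132 5.7585 0.0445
58.4783 35.5612 10.6834 0.0832 0.0000
66.7228 48.2501 19.8193 0.1553 0.0000 0.0000
73.3684 58.4783 35.5612 0.2900 0.0000 0.0000 0.0000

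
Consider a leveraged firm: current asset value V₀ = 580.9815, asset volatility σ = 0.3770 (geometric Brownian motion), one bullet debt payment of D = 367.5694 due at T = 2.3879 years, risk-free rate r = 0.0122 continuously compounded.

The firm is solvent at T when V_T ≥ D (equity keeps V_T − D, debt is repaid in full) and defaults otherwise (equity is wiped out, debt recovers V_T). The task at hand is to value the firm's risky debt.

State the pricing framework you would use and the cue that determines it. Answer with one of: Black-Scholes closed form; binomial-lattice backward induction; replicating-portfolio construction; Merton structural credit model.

Key observation: with the firm-asset dynamics (V₀ = 580.9815) and a single zero-coupon liability of face 367.5694 given, debt value, spread, and default probability all derive from the option view of the balance sheet.

framework: Merton structural credit model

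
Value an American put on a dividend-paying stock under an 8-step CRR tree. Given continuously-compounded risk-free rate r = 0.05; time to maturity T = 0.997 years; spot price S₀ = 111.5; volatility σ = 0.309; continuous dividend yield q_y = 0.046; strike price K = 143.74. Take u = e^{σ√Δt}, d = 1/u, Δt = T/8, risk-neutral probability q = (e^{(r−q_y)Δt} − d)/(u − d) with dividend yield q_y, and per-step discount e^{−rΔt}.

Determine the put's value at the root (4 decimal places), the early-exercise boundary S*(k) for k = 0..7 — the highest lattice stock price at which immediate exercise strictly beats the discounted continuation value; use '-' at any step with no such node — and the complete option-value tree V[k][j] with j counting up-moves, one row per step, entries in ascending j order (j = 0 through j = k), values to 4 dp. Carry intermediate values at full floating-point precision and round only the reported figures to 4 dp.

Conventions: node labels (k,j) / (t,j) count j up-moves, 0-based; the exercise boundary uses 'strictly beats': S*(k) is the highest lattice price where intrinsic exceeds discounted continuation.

price = 35.4859
boundary = - - 89.6449 80.3806 89.6449 99.9770 111.5000 124.3510
tree:
35.4859
44.4607 26.0348
54.0951 34.3988 17.1343
63.3594 43.9436 24.3036 9.4371
71.6663 54.0951 33.3035 14.6776 3.7700
79.1148 63.3594 43.7630 22.1829 6.5766 0.7180
85.7935 71.6663 54.0951 32.2400 11.3607 1.3763 0.0000
91.7820 79.1148 63.3594 43.7630 19.3890 2.6381 0.0000 0.0000
97.1516 85.7935 71.6663 54.0951 32.2400 5.0567 0.0000 0.0000 0.0000

Δt=0.12462, u=1.11526, d=0.89666, q=0.47504, disc=e^(-rΔt)=0.99379
k=8 terminal: V=max(K-S,0) → 97.1516 85.7935 71.6663 54.0951 32.2400 5.0567 0.0000 0.0000 0.0000
k=7: j=0 S=51.9580 intr=91.7820 cont=91.1861 V=91.7820[EX]; j=1 S=64.6252 intr=79.1148 cont=78.5913 V=79.1148[EX]; j=2 S=80.3806 intr=63.3594 cont=62.9260 V=63.3594[EX]; j=3 S=99.9770 intr=43.7630 cont=43.4416 V=43.7630[EX]; j=4 S=124.3510 intr=19.3890 cont=19.2069 V=19.3890[EX]; j=5 S=154.6673 intr=0.0000 cont=2.6381 V=2.6381[hold]; j=6 S=192.3746 intr=0.0000 cont=0.0000 V=0.0000[hold]; j=7 S=239.2748 intr=0.0000 cont=0.0000 V=0.0000[hold]  S*(7)=124.3510
k=6: j=0 S=57.9465 intr=85.7935 cont=85.2318 V=85.7935[EX]; j=1 S=72.0737 intr=71.6663 cont=71.1854 V=71.6663[EX]; j=2 S=89.6449 intr=54.0951 cont=53.7146 V=54.0951[EX]; j=3 S=111.5000 intr=32.2400 cont=31.9845 V=32.2400[EX]; j=4 S=138.6833 intr=5.0567 cont=11.3607 V=11.3607[hold]; j=5 S=172.4937 intr=0.0000 cont=1.3763 V=1.3763[hold]; j=6 S=214.5470 intr=0.0000 cont=0.0000 V=0.0000[hold]  S*(6)=111.5000
k=5: j=0 S=64.6252 intr=79.1148 cont=78.5913 V=79.1148[EX]; j=1 S=80.3806 intr=63.3594 cont=62.9260 V=63.3594[EX]; j=2 S=99.9770 intr=43.7630 cont=43.4416 V=43.7630[EX]; j=3 S=124.3510 intr=19.3890 cont=22.1829 V=22.1829[hold]; j=4 S=154.6673 intr=0.0000 cont=6.5766 V=6.5766[hold]; j=5 S=192.3746 intr=0.0000 cont=0.7180 V=0.7180[hold]  S*(5)=99.9770
k=4: j=0 S=72.0737 intr=71.6663 cont=71.1854 V=71.6663[EX]; j=1 S=89.6449 intr=54.0951 cont=53.7146 V=54.0951[EX]; j=2 S=111.5000 intr=32.2400 cont=33.3035 V=33.3035[hold]; j=3 S=138.6833 intr=5.0567 cont=14.6776 V=14.6776[hold]; j=4 S=172.4937 intr=0.0000 cont=3.7700 V=3.7700[hold]  S*(4)=89.6449
k=3: j=0 S=80.3806 intr=63.3594 cont=62.9260 V=63.3594[EX]; j=1 S=99.9770 intr=43.7630 cont=43.9436 V=43.9436[hold]; j=2 S=124.3510 intr=19.3890 cont=24.3036 V=24.3036[hold]; j=3 S=154.6673 intr=0.0000 cont=9.4371 V=9.4371[hold]  S*(3)=80.3806
k=2: j=0 S=89.6449 intr=54.0951 cont=53.7999 V=54.0951[EX]; j=1 S=111.5000 intr=32.2400 cont=34.3988 V=34.3988[hold]; j=2 S=138.6833 intr=5.0567 cont=17.1343 V=17.1343[hold]  S*(2)=89.6449
k=1: j=0 S=99.9770 intr=43.7630 cont=44.4607 V=44.4607[hold]; j=1 S=124.3510 intr=19.3890 cont=26.0348 V=26.0348[hold]  S*(1)=-
k=0: j=0 S=111.5000 intr=32.2400 cont=35.4859 V=35.4859[hold]  S*(0)=-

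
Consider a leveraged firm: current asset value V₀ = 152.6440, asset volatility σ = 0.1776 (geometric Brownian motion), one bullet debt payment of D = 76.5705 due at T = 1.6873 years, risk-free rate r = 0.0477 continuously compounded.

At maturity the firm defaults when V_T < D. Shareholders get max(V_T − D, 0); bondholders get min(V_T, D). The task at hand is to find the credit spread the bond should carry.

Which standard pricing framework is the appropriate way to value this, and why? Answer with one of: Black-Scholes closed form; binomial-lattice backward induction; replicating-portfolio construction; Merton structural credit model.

framework: Merton structural credit model

Key observation: the data describe a firm's assets (V₀ = 152.6440, GBM) and a single zero-coupon debt of face 76.5705, so credit quantities follow from equity-as-call in the structural model.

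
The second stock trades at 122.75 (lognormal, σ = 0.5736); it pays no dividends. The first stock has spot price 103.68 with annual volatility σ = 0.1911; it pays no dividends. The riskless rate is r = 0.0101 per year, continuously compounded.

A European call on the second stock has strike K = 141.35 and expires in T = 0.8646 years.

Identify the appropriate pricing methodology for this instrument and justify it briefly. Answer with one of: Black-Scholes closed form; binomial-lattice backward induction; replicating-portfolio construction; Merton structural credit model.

Key observation: the strike-141.35 call on the second stock is European-exercise on a continuously-modelled lognormal underlying, so its value is a single closed-form evaluation.

framework: Black-Scholes closed form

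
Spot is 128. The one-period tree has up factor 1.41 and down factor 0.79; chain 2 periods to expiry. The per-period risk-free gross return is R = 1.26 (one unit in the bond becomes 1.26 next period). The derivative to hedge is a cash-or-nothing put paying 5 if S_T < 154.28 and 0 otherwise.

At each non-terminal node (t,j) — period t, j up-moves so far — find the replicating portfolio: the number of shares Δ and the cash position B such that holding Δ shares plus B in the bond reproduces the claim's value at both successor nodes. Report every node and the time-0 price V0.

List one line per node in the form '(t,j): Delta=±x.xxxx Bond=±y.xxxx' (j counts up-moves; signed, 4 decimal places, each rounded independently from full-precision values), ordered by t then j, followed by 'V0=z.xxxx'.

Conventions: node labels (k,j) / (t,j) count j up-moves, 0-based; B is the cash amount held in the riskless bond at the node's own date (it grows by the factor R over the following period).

Risk-neutral probability p* = (R−d)/(u−d) = (1.26−0.79)/(1.41−0.79) = 0.7581.
Expiry values: V(2,0)=5.0000, V(2,1)=5.0000, V(2,2)=0.0000
  t=1,j=0: stock 101.1200 → up 142.5792 (V=5.0000), down 79.8848 (V=5.0000). Price 3.9683; hedge Δ=0.0000, bond B=3.9683.
  t=1,j=1: stock 180.4800 → up 254.4768 (V=0.0000), down 142.5792 (V=5.0000). Price 0.9601; hedge Δ=-0.0447, bond B=9.0246.
  t=0,j=0: stock 128.0000 → up 180.4800 (V=0.9601), down 101.1200 (V=3.9683). Price 1.3396; hedge Δ=-0.0379, bond B=6.1915.
Verification: the root portfolio costs Δ(0,0)·S0 + B(0,0) = 1.3396, matching V0.

(0,0): Delta=-0.0379 Bond=6.1915
(1,0): Delta=0.0000 Bond=3.9683
(1,1): Delta=-0.0447 Bond=9.0246
V0=1.3396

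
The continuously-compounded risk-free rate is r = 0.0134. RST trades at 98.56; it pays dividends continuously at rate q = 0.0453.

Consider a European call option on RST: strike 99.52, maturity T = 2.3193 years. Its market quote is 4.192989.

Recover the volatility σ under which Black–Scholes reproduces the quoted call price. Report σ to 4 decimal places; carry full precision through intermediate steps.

sigma = 0.1324

At σ = 0.1324 the Black–Scholes value reproduces the quote:
σ√T = 0.1324·√2.3193 = 0.201635
d₁ = (ln(S/K) + (r−q+σ²/2)T) / (σ√T) = (ln(98.56/99.52) + (0.0134−0.0453+0.1324²/2)·2.3193) / 0.201635 = (-0.009693 − 0.053657) / 0.201635 = -0.314183
d₂ = d₁ − σ√T = -0.314183 − 0.201635 = -0.515818
e^{−rT} = 0.969399
e^{−qT} = 0.900267
N(d₁) = 0.376691,  N(d₂) = 0.302991
V = S·e^{−qT}·N(d₁) − K·e^{−rT}·N(d₂) = 33.423893 − 29.230904 = 4.192989 (matching the quote); vega is positive throughout, so no other σ reproduces this price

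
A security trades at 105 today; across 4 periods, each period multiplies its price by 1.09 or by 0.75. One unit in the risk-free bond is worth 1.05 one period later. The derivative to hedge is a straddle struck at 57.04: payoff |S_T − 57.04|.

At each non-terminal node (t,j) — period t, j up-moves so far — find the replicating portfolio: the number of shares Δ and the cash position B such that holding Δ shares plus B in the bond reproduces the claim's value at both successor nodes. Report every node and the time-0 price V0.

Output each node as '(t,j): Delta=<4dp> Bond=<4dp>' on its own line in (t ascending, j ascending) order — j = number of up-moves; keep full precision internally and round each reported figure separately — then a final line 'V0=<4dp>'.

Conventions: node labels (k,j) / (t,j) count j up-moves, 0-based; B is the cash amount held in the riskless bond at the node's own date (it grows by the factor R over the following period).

(0,0): Delta=0.9833 Bond=-45.0818
(1,0): Delta=0.8627 Bond=-37.8403
(1,1): Delta=0.9944 Bond=-48.6020
(2,0): Delta=0.0991 Bond=5.3696
(2,1): Delta=0.9328 Bond=-45.7459
(2,2): Delta=1.0000 Bond=-51.7370
(3,0): Delta=-1.0000 Bond=54.3238
(3,1): Delta=0.1999 Bond=-0.8533
(3,2): Delta=1.0000 Bond=-54.3238
(3,3): Delta=1.0000 Bond=-54.3238
V0=58.1634

Under the risk-neutral measure, an up-move has probability p* = (R−d)/(u−d) = 0.8824 and values discount at R = 1.05.
At maturity the claim pays: V(4,0)=23.8173, V(4,1)=8.7564, V(4,2)=13.1322, V(4,3)=44.9435, V(4,4)=91.1761
Node (3,0) S=44.2969: V=(p*·8.7564+(1−p*)·23.8173)/1.05=10.0269; Δ=(8.7564−23.8173)/(48.2836−33.2227)=-1.0000; B=V−Δ·S=54.3238
Node (3,1) S=64.3781: V=(p*·13.1322+(1−p*)·8.7564)/1.05=12.0165; Δ=(13.1322−8.7564)/(70.1722−48.2836)=0.1999; B=V−Δ·S=-0.8533
Node (3,2) S=93.5629: V=(p*·44.9435+(1−p*)·13.1322)/1.05=39.2391; Δ=(44.9435−13.1322)/(101.9835−70.1722)=1.0000; B=V−Δ·S=-54.3238
Node (3,3) S=135.9780: V=(p*·91.1761+(1−p*)·44.9435)/1.05=81.6542; Δ=(91.1761−44.9435)/(148.2161−101.9835)=1.0000; B=V−Δ·S=-54.3238
Node (2,0) S=59.0625: V=(p*·12.0165+(1−p*)·10.0269)/1.05=11.2214; Δ=(12.0165−10.0269)/(64.3781−44.2969)=0.0991; B=V−Δ·S=5.3696
Node (2,1) S=85.8375: V=(p*·39.2391+(1−p*)·12.0165)/1.05=34.3204; Δ=(39.2391−12.0165)/(93.5629−64.3781)=0.9328; B=V−Δ·S=-45.7459
Node (2,2) S=124.7505: V=(p*·81.6542+(1−p*)·39.2391)/1.05=73.0135; Δ=(81.6542−39.2391)/(135.9780−93.5629)=1.0000; B=V−Δ·S=-51.7370
Node (1,0) S=78.7500: V=(p*·34.3204+(1−p*)·11.2214)/1.05=30.0980; Δ=(34.3204−11.2214)/(85.8375−59.0625)=0.8627; B=V−Δ·S=-37.8403
Node (1,1) S=114.4500: V=(p*·73.0135+(1−p*)·34.3204)/1.05=65.2013; Δ=(73.0135−34.3204)/(124.7505−85.8375)=0.9944; B=V−Δ·S=-48.6020
Node (0,0) S=105.0000: V=(p*·65.2013+(1−p*)·30.0980)/1.05=58.1634; Δ=(65.2013−30.0980)/(114.4500−78.7500)=0.9833; B=V−Δ·S=-45.0818
Check: Δ(0,0)·S0 + B(0,0) = 58.1634 = V0.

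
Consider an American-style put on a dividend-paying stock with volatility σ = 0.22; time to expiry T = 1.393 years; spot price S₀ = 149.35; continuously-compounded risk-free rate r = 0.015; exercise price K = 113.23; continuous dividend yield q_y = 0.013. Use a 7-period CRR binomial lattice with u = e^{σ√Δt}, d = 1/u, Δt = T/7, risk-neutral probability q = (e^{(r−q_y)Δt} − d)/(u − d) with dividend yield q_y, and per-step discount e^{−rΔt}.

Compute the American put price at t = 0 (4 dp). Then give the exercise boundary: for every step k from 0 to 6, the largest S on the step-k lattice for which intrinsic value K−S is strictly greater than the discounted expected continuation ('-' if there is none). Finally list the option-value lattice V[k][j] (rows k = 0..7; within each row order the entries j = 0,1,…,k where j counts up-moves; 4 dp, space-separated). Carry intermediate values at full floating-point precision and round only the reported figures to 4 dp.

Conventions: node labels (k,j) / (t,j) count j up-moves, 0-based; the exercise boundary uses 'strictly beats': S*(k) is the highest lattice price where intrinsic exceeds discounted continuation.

price = 2.2229
boundary = - - - - - 91.4314 100.8596
tree:
2.2229
3.6689 0.6545
5.9580 1.1873 0.0756
9.4754 2.1465 0.1451 0.0000
14.6562 3.8660 0.2785 0.0000 0.0000
21.7986 6.9327 0.5346 0.0000 0.0000 0.0000
30.3455 12.3704 1.0262 0.0000 0.0000 0.0000 0.0000
38.0934 21.7986 1.9699 0.0000 0.0000 0.0000 0.0000 0.0000

Δt=0.19900, u=1.10312, d=0.90652, q=0.47751, disc=e^(-rΔt)=0.99702
k=7 terminal: V=max(K-S,0) → 38.0934 21.7986 1.9699 0.0000 0.0000 0.0000 0.0000 0.0000
k=6: j=0 S=82.8845 intr=30.3455 cont=30.2221 V=30.3455[EX]; j=1 S=100.8596 intr=12.3704 cont=12.2935 V=12.3704[EX]; j=2 S=122.7330 intr=0.0000 cont=1.0262 V=1.0262[hold]; j=3 S=149.3500 intr=0.0000 cont=0.0000 V=0.0000[hold]; j=4 S=181.7394 intr=0.0000 cont=0.0000 V=0.0000[hold]; j=5 S=221.1531 intr=0.0000 cont=0.0000 V=0.0000[hold]; j=6 S=269.1145 intr=0.0000 cont=0.0000 V=0.0000[hold]  S*(6)=100.8596
k=5: j=0 S=91.4314 intr=21.7986 cont=21.6973 V=21.7986[EX]; j=1 S=111.2601 intr=1.9699 cont=6.9327 V=6.9327[hold]; j=2 S=135.3890 intr=0.0000 cont=0.5346 V=0.5346[hold]; j=3 S=164.7507 intr=0.0000 cont=0.0000 V=0.0000[hold]; j=4 S=200.4800 intr=0.0000 cont=0.0000 V=0.0000[hold]; j=5 S=243.9580 intr=0.0000 cont=0.0000 V=0.0000[hold]  S*(5)=91.4314
k=4: j=0 S=100.8596 intr=12.3704 cont=14.6562 V=14.6562[hold]; j=1 S=122.7330 intr=0.0000 cont=3.8660 V=3.8660[hold]; j=2 S=149.3500 intr=0.0000 cont=0.2785 V=0.2785[hold]; j=3 S=181.7394 intr=0.0000 cont=0.0000 V=0.0000[hold]; j=4 S=221.1531 intr=0.0000 cont=0.0000 V=0.0000[hold]  S*(4)=-
k=3: j=0 S=111.2601 intr=1.9699 cont=9.4754 V=9.4754[hold]; j=1 S=135.3890 intr=0.0000 cont=2.1465 V=2.1465[hold]; j=2 S=164.7507 intr=0.0000 cont=0.1451 V=0.1451[hold]; j=3 S=200.4800 intr=0.0000 cont=0.0000 V=0.0000[hold]  S*(3)=-
k=2: j=0 S=122.7330 intr=0.0000 cont=5.9580 V=5.9580[hold]; j=1 S=149.3500 intr=0.0000 cont=1.1873 V=1.1873[hold]; j=2 S=181.7394 intr=0.0000 cont=0.0756 V=0.0756[hold]  S*(2)=-
k=1: j=0 S=135.3890 intr=0.0000 cont=3.6689 V=3.6689[hold]; j=1 S=164.7507 intr=0.0000 cont=0.6545 V=0.6545[hold]  S*(1)=-
k=0: j=0 S=149.3500 intr=0.0000 cont=2.2229 V=2.2229[hold]  S*(0)=-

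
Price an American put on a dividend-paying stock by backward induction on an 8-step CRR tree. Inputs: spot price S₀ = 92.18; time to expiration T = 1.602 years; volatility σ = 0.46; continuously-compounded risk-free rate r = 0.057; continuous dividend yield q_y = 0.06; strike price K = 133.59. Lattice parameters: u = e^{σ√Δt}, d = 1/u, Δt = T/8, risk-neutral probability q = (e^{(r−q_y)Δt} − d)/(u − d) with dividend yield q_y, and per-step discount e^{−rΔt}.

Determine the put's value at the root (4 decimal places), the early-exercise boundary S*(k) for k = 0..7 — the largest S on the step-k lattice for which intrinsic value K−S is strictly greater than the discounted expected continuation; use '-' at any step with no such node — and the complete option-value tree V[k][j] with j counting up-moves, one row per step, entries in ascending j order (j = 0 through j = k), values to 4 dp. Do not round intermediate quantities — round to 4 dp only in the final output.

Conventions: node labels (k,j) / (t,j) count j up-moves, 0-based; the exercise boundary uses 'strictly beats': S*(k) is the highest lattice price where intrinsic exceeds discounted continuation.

Δt=0.20025  u=1.22856  d=0.81396  q=0.44727  discount=0.98865
step 8 (expiry): payoffs max(K−S,0) = 115.8296 106.7830 93.1283 72.5182 41.4100 0.0000 0.0000 0.0000 0.0000
step 7: (k=7,j=0): S=21.8198, K−S=111.7702, hold=110.5147 ⇒ V=111.7702 exercise | (k=7,j=1): S=32.9341, K−S=100.6559, hold=99.5331 ⇒ V=100.6559 exercise | (k=7,j=2): S=49.7098, K−S=83.8802, hold=82.9577 ⇒ V=83.8802 exercise | (k=7,j=3): S=75.0306, K−S=58.5594, hold=57.9393 ⇒ V=58.5594 exercise | (k=7,j=4): S=113.2491, K−S=20.3409, hold=22.6287 ⇒ V=22.6287 continue | (k=7,j=5): S=170.9350, K−S=0.0000, hold=0.0000 ⇒ V=0.0000 continue | (k=7,j=6): S=258.0045, K−S=0.0000, hold=0.0000 ⇒ V=0.0000 continue | (k=7,j=7): S=389.4248, K−S=0.0000, hold=0.0000 ⇒ V=0.0000 continue  boundary S*=75.0306
step 6: (k=6,j=0): S=26.8070, K−S=106.7830, hold=105.5870 ⇒ V=106.7830 exercise | (k=6,j=1): S=40.4617, K−S=93.1283, hold=92.0954 ⇒ V=93.1283 exercise | (k=6,j=2): S=61.0718, K−S=72.5182, hold=71.7315 ⇒ V=72.5182 exercise | (k=6,j=3): S=92.1800, K−S=41.4100, hold=42.0064 ⇒ V=42.0064 continue | (k=6,j=4): S=139.1339, K−S=0.0000, hold=12.3656 ⇒ V=12.3656 continue | (k=6,j=5): S=210.0048, K−S=0.0000, hold=0.0000 ⇒ V=0.0000 continue | (k=6,j=6): S=316.9753, K−S=0.0000, hold=0.0000 ⇒ V=0.0000 continue  boundary S*=61.0718
step 5: (k=5,j=0): S=32.9341, K−S=100.6559, hold=99.5331 ⇒ V=100.6559 exercise | (k=5,j=1): S=49.7098, K−S=83.8802, hold=82.9577 ⇒ V=83.8802 exercise | (k=5,j=2): S=75.0306, K−S=58.5594, hold=58.2031 ⇒ V=58.5594 exercise | (k=5,j=3): S=113.2491, K−S=20.3409, hold=28.4227 ⇒ V=28.4227 continue | (k=5,j=4): S=170.9350, K−S=0.0000, hold=6.7573 ⇒ V=6.7573 continue | (k=5,j=5): S=258.0045, K−S=0.0000, hold=0.0000 ⇒ V=0.0000 continue  boundary S*=75.0306
step 4: (k=4,j=0): S=40.4617, K−S=93.1283, hold=92.0954 ⇒ V=93.1283 exercise | (k=4,j=1): S=61.0718, K−S=72.5182, hold=71.7315 ⇒ V=72.5182 exercise | (k=4,j=2): S=92.1800, K−S=41.4100, hold=44.5685 ⇒ V=44.5685 continue | (k=4,j=3): S=139.1339, K−S=0.0000, hold=18.5198 ⇒ V=18.5198 continue | (k=4,j=4): S=210.0048, K−S=0.0000, hold=3.6926 ⇒ V=3.6926 continue  boundary S*=61.0718
step 3: (k=3,j=0): S=49.7098, K−S=83.8802, hold=82.9577 ⇒ V=83.8802 exercise | (k=3,j=1): S=75.0306, K−S=58.5594, hold=59.3360 ⇒ V=59.3360 continue | (k=3,j=2): S=113.2491, K−S=20.3409, hold=32.5441 ⇒ V=32.5441 continue | (k=3,j=3): S=170.9350, K−S=0.0000, hold=11.7531 ⇒ V=11.7531 continue  boundary S*=49.7098
step 2: (k=2,j=0): S=61.0718, K−S=72.5182, hold=72.0749 ⇒ V=72.5182 exercise | (k=2,j=1): S=92.1800, K−S=41.4100, hold=46.8153 ⇒ V=46.8153 continue | (k=2,j=2): S=139.1339, K−S=0.0000, hold=22.9810 ⇒ V=22.9810 continue  boundary S*=61.0718
step 1: (k=1,j=0): S=75.0306, K−S=58.5594, hold=60.3295 ⇒ V=60.3295 continue | (k=1,j=1): S=113.2491, K−S=20.3409, hold=35.7446 ⇒ V=35.7446 continue  boundary S*=-
step 0: (k=0,j=0): S=92.1800, K−S=41.4100, hold=48.7735 ⇒ V=48.7735 continue  boundary S*=-

price = 48.7735
boundary = - - 61.0718 49.7098 61.0718 75.0306 61.0718 75.0306
tree:
48.7735
60.3295 35.7446
72.5182 46.8153 22.9810
83.8802 59.3360 32.5441 11.7531
93.1283 72.5182 44.5685 18.5198 3.6926
100.6559 83.8802 58.5594 28.4227 6.7573 0.0000
106.7830 93.1283 72.5182 42.0064 12.3656 0.0000 0.0000
111.7702 100.6559 83.8802 58.5594 22.6287 0.0000 0.0000 0.0000
115.8296 106.7830 93.1283 72.5182 41.4100 0.0000 0.0000 0.0000 0.0000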